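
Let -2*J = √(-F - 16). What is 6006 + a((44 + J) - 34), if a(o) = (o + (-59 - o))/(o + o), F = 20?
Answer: 654359/109 - 177*I/218 ≈ 6003.3 - 0.81193*I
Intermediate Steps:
J = -3*I (J = -√(-1*20 - 16)/2 = -√(-20 - 16)/2 = -3*I ≈ -3.0*I)
a(o) = -59/(2*o) (a(o) = -59*1/(2*o) = -59/(2*o))
6006 + a((44 + J) - 34) = 6006 - 59/(2*((44 - 3*I) - 34)) = 6006 - 59*(10 + 3*I)/109/2 = 6006 - 59*(10 + 3*I)/218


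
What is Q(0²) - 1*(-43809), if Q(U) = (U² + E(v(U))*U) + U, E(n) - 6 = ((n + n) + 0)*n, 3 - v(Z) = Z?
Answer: 43809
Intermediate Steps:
v(Z) = 3 - Z
E(n) = 6 + 2*n² (E(n) = 6 + ((n + n) + 0)*n = 6 + (2*n + 0)*n = 6 + (2*n)*n = 6 + 2*n²)
Q(U) = U + U² + U*(6 + 2*(3 - U)²) (Q(U) = (U² + (6 + 2*(3 - U)²)*U) + U = (U² + U*(6 + 2*(3 - U)²)) + U = U + U² + U*(6 + 2*(3 - U)²))
Q(0²) - 1*(-43809) = 0²*(7 + 0² + 2*(-3 + 0²)²) - 1*(-43809) = 0*(7 + 0 + 2*(-3 + 0)²) + 43809 = 0*(7 + 0 + 2*(-3)²) + 43809 = 0*(7 + 0 + 2*9) + 43809 = 0*(7 + 0 + 18) + 43809 = 0*25 + 43809 = 0 + 43809 = 43809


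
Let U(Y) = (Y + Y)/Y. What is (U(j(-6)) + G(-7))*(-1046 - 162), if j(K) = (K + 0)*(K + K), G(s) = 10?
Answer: -14496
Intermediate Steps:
j(K) = 2*K² (j(K) = K*(2*K) = 2*K²)
U(Y) = 2 (U(Y) = (2*Y)/Y = 2)
(U(j(-6)) + G(-7))*(-1046 - 162) = (2 + 10)*(-1046 - 162) = 12*(-1208) = -14496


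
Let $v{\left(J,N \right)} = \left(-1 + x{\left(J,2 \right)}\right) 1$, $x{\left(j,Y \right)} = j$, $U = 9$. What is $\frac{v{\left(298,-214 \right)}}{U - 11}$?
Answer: $- \frac{297}{2} \approx -148.5$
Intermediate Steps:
$v{\left(J,N \right)} = -1 + J$ ($v{\left(J,N \right)} = \left(-1 + J\right) 1 = -1 + J$)
$\frac{v{\left(298,-214 \right)}}{U - 11} = \frac{-1 + 298}{9 - 11} = \frac{297}{-2} = 297 \left(- \frac{1}{2}\right) = - \frac{297}{2}$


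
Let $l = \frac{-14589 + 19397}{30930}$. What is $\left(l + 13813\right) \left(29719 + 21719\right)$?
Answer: $\frac{3662736218554}{5155} \approx 7.1052 \cdot 10^{8}$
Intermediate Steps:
$l = \frac{2404}{15465}$ ($l = 4808 \cdot \frac{1}{30930} = \frac{2404}{15465} \approx 0.15545$)
$\left(l + 13813\right) \left(29719 + 21719\right) = \left(\frac{2404}{15465} + 13813\right) \left(29719 + 21719\right) = \frac{213620449}{15465} \cdot 51438 = \frac{3662736218554}{5155}$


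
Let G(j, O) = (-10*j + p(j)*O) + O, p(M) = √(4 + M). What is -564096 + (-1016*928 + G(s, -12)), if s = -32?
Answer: -1506636 - 24*I*√7 ≈ -1.5066e+6 - 63.498*I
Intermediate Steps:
G(j, O) = O - 10*j + O*√(4 + j) (G(j, O) = (-10*j + √(4 + j)*O) + O = (-10*j + O*√(4 + j)) + O = O - 10*j + O*√(4 + j))
-564096 + (-1016*928 + G(s, -12)) = -564096 + (-1016*928 + (-12 - 10*(-32) - 12*√(4 - 32))) = -564096 + (-942848 + (-12 + 320 - 24*I*√7)) = -564096 + (-942848 + (308 - 24*I*√7)) = -564096 + (-942540 - 24*I*√7) = -1506636 - 24*I*√7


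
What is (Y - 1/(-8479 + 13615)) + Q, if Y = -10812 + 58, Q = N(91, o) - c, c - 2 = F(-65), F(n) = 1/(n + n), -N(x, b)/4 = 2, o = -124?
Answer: -3593451257/333840 ≈ -10764.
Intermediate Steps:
N(x, b) = -8 (N(x, b) = -4*2 = -8)
F(n) = 1/(2*n)
c = 259/130 (c = 2 + (1/2)/(-65) = 2 + (1/2)*(-1/65) = 2 - 1/130 = 259/130 ≈ 1.9923)
Q = -1299/130 (Q = -8 - 1*259/130 = -8 - 259/130 = -1299/130 ≈ -9.9923)
Y = -10754
(Y - 1/(-8479 + 13615)) + Q = (-10754 - 1/(-8479 + 13615)) - 1299/130 = (-10754 - 1/5136) - 1299/130 = -55232545/5136 - 1299/130 = -3593451257/333840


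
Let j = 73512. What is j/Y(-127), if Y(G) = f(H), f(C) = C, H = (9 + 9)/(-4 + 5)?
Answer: 4084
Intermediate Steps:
H = 18 (H = 18/1 = 18*1 = 18)
Y(G) = 18
j/Y(-127) = 73512/18 = 73512*(1/18) = 4084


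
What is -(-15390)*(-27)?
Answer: -415530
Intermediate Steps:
-(-15390)*(-27) = -3078*135 = -415530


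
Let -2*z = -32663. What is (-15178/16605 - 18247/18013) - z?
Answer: -9770847653993/598211730 ≈ -16333.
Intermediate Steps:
z = 32663/2 (z = -½*(-32663) = 32663/2 ≈ 16332.)
(-15178/16605 - 18247/18013) - z = (-15178/16605 - 18247/18013) - 1*32663/2 = (-15178*1/16605 - 18247*1/18013) - 32663/2 = (-15178/16605 - 18247/18013) - 32663/2 = -576392749/299105865 - 32663/2 = -9770847653993/598211730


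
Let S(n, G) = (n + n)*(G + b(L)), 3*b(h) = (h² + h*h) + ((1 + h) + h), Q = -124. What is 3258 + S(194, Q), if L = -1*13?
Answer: -13118/3 ≈ -4372.7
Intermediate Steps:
L = -13
b(h) = ⅓ + 2*h/3 + 2*h²/3 (b(h) = ((h² + h*h) + ((1 + h) + h))/3 = ((h² + h²) + (1 + 2*h))/3 = (2*h² + (1 + 2*h))/3 = (1 + 2*h + 2*h²)/3 = ⅓ + 2*h/3 + 2*h²/3)
S(n, G) = 2*n*(313/3 + G) (S(n, G) = (n + n)*(G + (⅓ + (⅔)*(-13) + (⅔)*(-13)²)) = (2*n)*(G + (⅓ - 26/3 + (⅔)*169)) = (2*n)*(G + (⅓ - 26/3 + 338/3)) = (2*n)*(G + 313/3) = (2*n)*(313/3 + G) = 2*n*(313/3 + G))
3258 + S(194, Q) = 3258 + (⅔)*194*(313 + 3*(-124)) = 3258 + (⅔)*194*(313 - 372) = 3258 + (⅔)*194*(-59) = 3258 - 22892/3 = -13118/3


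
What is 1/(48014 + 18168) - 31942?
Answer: -2113985443/66182 ≈ -31942.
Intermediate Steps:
1/(48014 + 18168) - 31942 = 1/66182 - 31942 = -2113985443/66182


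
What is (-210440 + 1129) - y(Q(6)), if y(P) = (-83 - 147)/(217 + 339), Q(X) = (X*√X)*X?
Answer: -58188343/278 ≈ -2.0931e+5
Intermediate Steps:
Q(X) = X^(5/2) (Q(X) = X^(3/2)*X = X^(5/2))
y(P) = -115/278 (y(P) = -230/556 = -230*1/556 = -115/278)
(-210440 + 1129) - y(Q(6)) = (-210440 + 1129) - 1*(-115/278) = -209311 + 115/278 = -58188343/278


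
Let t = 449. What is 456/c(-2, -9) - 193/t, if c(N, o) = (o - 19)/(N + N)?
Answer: 203393/3143 ≈ 64.713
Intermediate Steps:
c(N, o) = (-19 + o)/(2*N) (c(N, o) = (-19 + o)/((2*N)) = (-19 + o)*(1/(2*N)) = (-19 + o)/(2*N))
456/c(-2, -9) - 193/t = 456/(((1/2)*(-19 - 9)/(-2))) - 193/449 = 456/(((1/2)*(-1/2)*(-28))) - 193*1/449 = 456/7 - 193/449 = 203393/3143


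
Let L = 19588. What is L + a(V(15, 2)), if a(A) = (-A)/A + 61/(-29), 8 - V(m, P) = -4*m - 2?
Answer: 567962/29 ≈ 19585.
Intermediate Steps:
V(m, P) = 10 + 4*m (V(m, P) = 8 - (-4*m - 2) = 8 - (-2 - 4*m) = 8 + (2 + 4*m) = 10 + 4*m)
a(A) = -90/29 (a(A) = -1 + 61*(-1/29) = -1 - 61/29 = -90/29)
L + a(V(15, 2)) = 19588 - 90/29 = 567962/29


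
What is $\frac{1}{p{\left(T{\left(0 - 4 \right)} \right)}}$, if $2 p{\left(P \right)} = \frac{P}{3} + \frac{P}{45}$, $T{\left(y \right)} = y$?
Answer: $- \frac{45}{32} \approx -1.4063$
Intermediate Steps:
$p{\left(P \right)} = \frac{8 P}{45}$ ($p{\left(P \right)} = \frac{\frac{P}{3} + \frac{P}{45}}{2} = \frac{\frac{16}{45} P}{2} = \frac{8 P}{45}$)
$\frac{1}{p{\left(T{\left(0 - 4 \right)} \right)}} = \frac{1}{\frac{8}{45} \left(0 - 4\right)} = \frac{1}{\frac{8}{45} \left(-4\right)} = \frac{1}{- \frac{32}{45}} = - \frac{45}{32}$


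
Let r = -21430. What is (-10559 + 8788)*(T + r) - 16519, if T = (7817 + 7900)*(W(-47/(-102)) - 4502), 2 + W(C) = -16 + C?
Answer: 4278506885491/34 ≈ 1.2584e+11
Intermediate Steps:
W(C) = -18 + C (W(C) = -2 + (-16 + C) = -18 + C)
T = -2415142327/34 (T = (7817 + 7900)*((-18 - 47/(-102)) - 4502) = 15717*((-18 - 47*(-1/102)) - 4502) = 15717*((-18 + 47/102) - 4502) = 15717*(-1789/102 - 4502) = 15717*(-460993/102) = -2415142327/34 ≈ -7.1034e+7)
(-10559 + 8788)*(T + r) - 16519 = (-10559 + 8788)*(-2415142327/34 - 21430) - 16519 = -1771*(-2415870947/34) - 16519 = 4278507447137/34 - 16519 = 4278506885491/34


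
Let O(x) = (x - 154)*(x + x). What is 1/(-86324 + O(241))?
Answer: -1/44390 ≈ -2.2528e-5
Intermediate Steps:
O(x) = 2*x*(-154 + x) (O(x) = (-154 + x)*(2*x) = 2*x*(-154 + x))
1/(-86324 + O(241)) = 1/(-86324 + 2*241*(-154 + 241)) = 1/(-86324 + 2*241*87) = 1/(-86324 + 41934) = 1/(-44390) = -1/44390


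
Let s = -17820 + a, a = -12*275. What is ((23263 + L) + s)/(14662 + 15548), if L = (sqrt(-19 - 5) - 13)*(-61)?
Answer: 1468/15105 - 61*I*sqrt(6)/15105 ≈ 0.097186 - 0.009892*I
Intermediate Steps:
a = -3300
L = 793 - 122*I*sqrt(6) (L = (sqrt(-24) - 13)*(-61) = (2*I*sqrt(6) - 13)*(-61) = (-13 + 2*I*sqrt(6))*(-61) = 793 - 122*I*sqrt(6) ≈ 793.0 - 298.84*I)
s = -21120 (s = -17820 - 3300 = -21120)
((23263 + L) + s)/(14662 + 15548) = ((23263 + (793 - 122*I*sqrt(6))) - 21120)/(14662 + 15548) = ((24056 - 122*I*sqrt(6)) - 21120)/30210 = (2936 - 122*I*sqrt(6))*(1/30210) = 1468/15105 - 61*I*sqrt(6)/15105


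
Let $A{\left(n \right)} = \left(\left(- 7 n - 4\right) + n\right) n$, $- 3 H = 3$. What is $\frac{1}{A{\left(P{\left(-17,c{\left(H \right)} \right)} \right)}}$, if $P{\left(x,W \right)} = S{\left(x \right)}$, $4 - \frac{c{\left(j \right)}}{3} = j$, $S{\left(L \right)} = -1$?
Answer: $- \frac{1}{2} \approx -0.5$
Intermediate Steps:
$H = -1$ ($H = \left(- \frac{1}{3}\right) 3 = -1$)
$c{\left(j \right)} = 12 - 3 j$
$P{\left(x,W \right)} = -1$
$A{\left(n \right)} = n \left(-4 - 6 n\right)$ ($A{\left(n \right)} = \left(\left(-4 - 7 n\right) + n\right) n = \left(-4 - 6 n\right) n = n \left(-4 - 6 n\right)$)
$\frac{1}{A{\left(P{\left(-17,c{\left(H \right)} \right)} \right)}} = \frac{1}{\left(-2\right) \left(-1\right) \left(2 + 3 \left(-1\right)\right)} = \frac{1}{\left(-2\right) \left(-1\right) \left(2 - 3\right)} = \frac{1}{\left(-2\right) \left(-1\right) \left(-1\right)} = \frac{1}{-2} = - \frac{1}{2}$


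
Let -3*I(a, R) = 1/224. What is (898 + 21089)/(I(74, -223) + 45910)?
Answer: 14775264/30851519 ≈ 0.47892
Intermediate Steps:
I(a, R) = -1/672 (I(a, R) = -1/3/224 = -1/3*1/224 = -1/672)
(898 + 21089)/(I(74, -223) + 45910) = (898 + 21089)/(-1/672 + 45910) = 21987/(30851519/672) = 21987*(672/30851519) = 14775264/30851519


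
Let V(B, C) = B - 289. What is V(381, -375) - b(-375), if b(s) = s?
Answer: 467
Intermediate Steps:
V(B, C) = -289 + B
V(381, -375) - b(-375) = (-289 + 381) - 1*(-375) = 92 + 375 = 467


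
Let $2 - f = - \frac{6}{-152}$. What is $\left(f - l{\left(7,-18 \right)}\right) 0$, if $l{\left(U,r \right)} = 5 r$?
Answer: $0$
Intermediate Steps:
$f = \frac{149}{76}$ ($f = 2 - - \frac{6}{-152} = 2 - \left(-6\right) \left(- \frac{1}{152}\right) = 2 - \frac{3}{76} = \frac{149}{76} \approx 1.9605$)
$\left(f - l{\left(7,-18 \right)}\right) 0 = \left(\frac{149}{76} - 5 \left(-18\right)\right) 0 = \left(\frac{149}{76} - -90\right) 0 = \left(\frac{149}{76} + 90\right) 0 = \frac{6989}{76} \cdot 0 = 0$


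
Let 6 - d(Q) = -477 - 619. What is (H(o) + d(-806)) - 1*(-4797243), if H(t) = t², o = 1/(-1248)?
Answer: 7473441530881/1557504 ≈ 4.7983e+6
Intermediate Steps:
o = -1/1248 ≈ -0.00080128
d(Q) = 1102 (d(Q) = 6 - (-477 - 619) = 6 - 1*(-1096) = 6 + 1096 = 1102)
(H(o) + d(-806)) - 1*(-4797243) = ((-1/1248)² + 1102) - 1*(-4797243) = (1/1557504 + 1102) + 4797243 = 1716369409/1557504 + 4797243 = 7473441530881/1557504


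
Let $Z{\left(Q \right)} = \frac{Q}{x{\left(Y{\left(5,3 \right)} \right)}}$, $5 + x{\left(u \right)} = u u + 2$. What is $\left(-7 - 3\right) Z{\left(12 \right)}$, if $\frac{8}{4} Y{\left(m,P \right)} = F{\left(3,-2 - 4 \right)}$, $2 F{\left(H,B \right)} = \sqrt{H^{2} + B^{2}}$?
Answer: $640$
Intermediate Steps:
$F{\left(H,B \right)} = \frac{\sqrt{B^{2} + H^{2}}}{2}$ ($F{\left(H,B \right)} = \frac{\sqrt{H^{2} + B^{2}}}{2} = \frac{\sqrt{B^{2} + H^{2}}}{2}$)
$Y{\left(m,P \right)} = \frac{3 \sqrt{5}}{4}$ ($Y{\left(m,P \right)} = \frac{\frac{1}{2} \sqrt{\left(-2 - 4\right)^{2} + 3^{2}}}{2} = \frac{\frac{1}{2} \sqrt{\left(-6\right)^{2} + 9}}{2} = \frac{\frac{1}{2} \sqrt{36 + 9}}{2} = \frac{\frac{1}{2} \sqrt{45}}{2} = \frac{\frac{1}{2} \cdot 3 \sqrt{5}}{2} = \frac{\frac{3}{2} \sqrt{5}}{2} = \frac{3 \sqrt{5}}{4}$)
$x{\left(u \right)} = -3 + u^{2}$ ($x{\left(u \right)} = -5 + \left(u u + 2\right) = -5 + \left(u^{2} + 2\right) = -5 + \left(2 + u^{2}\right) = -3 + u^{2}$)
$Z{\left(Q \right)} = - \frac{16 Q}{3}$ ($Z{\left(Q \right)} = \frac{Q}{-3 + \left(\frac{3 \sqrt{5}}{4}\right)^{2}} = \frac{Q}{-3 + \frac{45}{16}} = \frac{Q}{- \frac{3}{16}} = Q \left(- \frac{16}{3}\right) = - \frac{16 Q}{3}$)
$\left(-7 - 3\right) Z{\left(12 \right)} = \left(-7 - 3\right) \left(\left(- \frac{16}{3}\right) 12\right) = \left(-7 - 3\right) \left(-64\right) = \left(-10\right) \left(-64\right) = 640$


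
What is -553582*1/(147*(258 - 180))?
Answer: -276791/5733 ≈ -48.280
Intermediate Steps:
-553582*1/(147*(258 - 180)) = -553582/((-1638*(-7))) = -553582/((-21*(-546))) = -553582/11466 = -553582*1/11466 = -276791/5733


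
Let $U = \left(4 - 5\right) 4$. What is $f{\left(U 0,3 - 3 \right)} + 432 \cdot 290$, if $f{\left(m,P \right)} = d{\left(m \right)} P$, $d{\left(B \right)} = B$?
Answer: $125280$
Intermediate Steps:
$U = -4$ ($U = \left(-1\right) 4 = -4$)
$f{\left(m,P \right)} = P m$ ($f{\left(m,P \right)} = m P = P m$)
$f{\left(U 0,3 - 3 \right)} + 432 \cdot 290 = \left(3 - 3\right) \left(\left(-4\right) 0\right) + 432 \cdot 290 = \left(3 - 3\right) 0 + 125280 = 0 \cdot 0 + 125280 = 0 + 125280 = 125280$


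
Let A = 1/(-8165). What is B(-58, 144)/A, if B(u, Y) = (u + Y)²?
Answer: -60388340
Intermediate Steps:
B(u, Y) = (Y + u)²
A = -1/8165 ≈ -0.00012247
B(-58, 144)/A = (144 - 58)²/(-1/8165) = 86²*(-8165) = 7396*(-8165) = -60388340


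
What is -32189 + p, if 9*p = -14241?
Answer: -101314/3 ≈ -33771.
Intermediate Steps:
p = -4747/3 (p = (1/9)*(-14241) = -4747/3 ≈ -1582.3)
-32189 + p = -32189 - 4747/3 = -101314/3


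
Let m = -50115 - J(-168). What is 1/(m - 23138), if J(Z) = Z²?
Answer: -1/101477 ≈ -9.8545e-6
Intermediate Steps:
m = -78339 (m = -50115 - 1*(-168)² = -50115 - 1*28224 = -50115 - 28224 = -78339)
1/(m - 23138) = 1/(-78339 - 23138) = 1/(-101477) = -1/101477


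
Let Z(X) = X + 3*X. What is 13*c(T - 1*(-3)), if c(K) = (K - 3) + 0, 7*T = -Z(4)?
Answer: -208/7 ≈ -29.714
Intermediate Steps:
Z(X) = 4*X
T = -16/7 (T = (-4*4)/7 = (-1*16)/7 = (⅐)*(-16) = -16/7 ≈ -2.2857)
c(K) = -3 + K (c(K) = (-3 + K) + 0 = -3 + K)
13*c(T - 1*(-3)) = 13*(-3 + (-16/7 - 1*(-3))) = 13*(-3 + (-16/7 + 3)) = 13*(-3 + 5/7) = 13*(-16/7) = -208/7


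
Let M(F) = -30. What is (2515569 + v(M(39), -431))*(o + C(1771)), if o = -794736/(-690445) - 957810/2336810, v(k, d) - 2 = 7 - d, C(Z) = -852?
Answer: -7052291118004884429/3292732205 ≈ -2.1418e+9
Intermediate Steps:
v(k, d) = 9 - d (v(k, d) = 2 + (7 - d) = 9 - d)
o = 2440473279/3292732205 (o = -794736*(-1/690445) - 957810*1/2336810 = 794736/690445 - 13683/33383 = 2440473279/3292732205 ≈ 0.74117)
(2515569 + v(M(39), -431))*(o + C(1771)) = (2515569 + (9 - 1*(-431)))*(2440473279/3292732205 - 852) = (2515569 + (9 + 431))*(-2802967365381/3292732205) = (2515569 + 440)*(-2802967365381/3292732205) = 2516009*(-2802967365381/3292732205) = -7052291118004884429/3292732205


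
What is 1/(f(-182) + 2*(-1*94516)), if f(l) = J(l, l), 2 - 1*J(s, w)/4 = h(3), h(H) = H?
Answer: -1/189036 ≈ -5.2900e-6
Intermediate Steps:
J(s, w) = -4 (J(s, w) = 8 - 4*3 = 8 - 12 = -4)
f(l) = -4
1/(f(-182) + 2*(-1*94516)) = 1/(-4 + 2*(-1*94516)) = 1/(-4 + 2*(-94516)) = 1/(-4 - 189032) = 1/(-189036) = -1/189036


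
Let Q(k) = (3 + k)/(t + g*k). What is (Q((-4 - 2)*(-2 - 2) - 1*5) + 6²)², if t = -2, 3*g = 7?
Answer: 21511044/16129 ≈ 1333.7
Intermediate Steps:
g = 7/3 (g = (⅓)*7 = 7/3 ≈ 2.3333)
Q(k) = (3 + k)/(-2 + 7*k/3)
(Q((-4 - 2)*(-2 - 2) - 1*5) + 6²)² = (3*(3 + ((-4 - 2)*(-2 - 2) - 1*5))/(-6 + 7*((-4 - 2)*(-2 - 2) - 1*5)) + 6²)² = (3*(3 + (-6*(-4) - 5))/(-6 + 7*(-6*(-4) - 5)) + 36)² = (3*(3 + (24 - 5))/(-6 + 7*(24 - 5)) + 36)² = (3*(3 + 19)/(-6 + 7*19) + 36)² = (3*22/(-6 + 133) + 36)² = (3*22/127 + 36)² = (3*(1/127)*22 + 36)² = (66/127 + 36)² = (4638/127)² = 21511044/16129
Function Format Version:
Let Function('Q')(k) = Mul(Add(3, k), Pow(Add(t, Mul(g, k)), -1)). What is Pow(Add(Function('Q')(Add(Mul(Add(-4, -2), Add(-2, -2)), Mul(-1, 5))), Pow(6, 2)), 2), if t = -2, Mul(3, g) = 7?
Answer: Rational(21511044, 16129) ≈ 1333.7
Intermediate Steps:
g = Rational(7, 3) (g = Mul(Rational(1, 3), 7) = Rational(7, 3) ≈ 2.3333)
Function('Q')(k) = Mul(Pow(Add(-2, Mul(Rational(7, 3), k)), -1), Add(3, k)) (Function('Q')(k) = Mul(Add(3, k), Pow(Add(-2, Mul(Rational(7, 3), k)), -1)) = Mul(Pow(Add(-2, Mul(Rational(7, 3), k)), -1), Add(3, k)))
Pow(Add(Function('Q')(Add(Mul(Add(-4, -2), Add(-2, -2)), Mul(-1, 5))), Pow(6, 2)), 2) = Pow(Add(Mul(3, Pow(Add(-6, Mul(7, Add(Mul(Add(-4, -2), Add(-2, -2)), Mul(-1, 5)))), -1), Add(3, Add(Mul(Add(-4, -2), Add(-2, -2)), Mul(-1, 5)))), Pow(6, 2)), 2) = Pow(Add(Mul(3, Pow(Add(-6, Mul(7, Add(Mul(-6, -4), -5))), -1), Add(3, Add(Mul(-6, -4), -5))), 36), 2) = Pow(Add(Mul(3, Pow(Add(-6, Mul(7, Add(24, -5))), -1), Add(3, Add(24, -5))), 36), 2) = Pow(Add(Mul(3, Pow(Add(-6, Mul(7, 19)), -1), Add(3, 19)), 36), 2) = Pow(Add(Mul(3, Pow(Add(-6, 133), -1), 22), 36), 2) = Pow(Add(Mul(3, Pow(127, -1), 22), 36), 2) = Pow(Add(Mul(3, Rational(1, 127), 22), 36), 2) = Pow(Add(Rational(66, 127), 36), 2) = Pow(Rational(4638, 127), 2) = Rational(21511044, 16129)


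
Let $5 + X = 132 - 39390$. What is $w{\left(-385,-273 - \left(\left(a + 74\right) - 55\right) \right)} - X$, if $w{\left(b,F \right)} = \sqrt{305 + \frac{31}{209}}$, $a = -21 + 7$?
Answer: $39263 + \frac{4 \sqrt{833074}}{209} \approx 39281.0$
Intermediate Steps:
$a = -14$
$w{\left(b,F \right)} = \frac{4 \sqrt{833074}}{209}$ ($w{\left(b,F \right)} = \sqrt{305 + 31 \cdot \frac{1}{209}} = \sqrt{305 + \frac{31}{209}} = \sqrt{\frac{63776}{209}} = \frac{4 \sqrt{833074}}{209}$)
$X = -39263$ ($X = -5 + \left(132 - 39390\right) = -5 - 39258 = -39263$)
$w{\left(-385,-273 - \left(\left(a + 74\right) - 55\right) \right)} - X = \frac{4 \sqrt{833074}}{209} - -39263 = \frac{4 \sqrt{833074}}{209} + 39263 = 39263 + \frac{4 \sqrt{833074}}{209}$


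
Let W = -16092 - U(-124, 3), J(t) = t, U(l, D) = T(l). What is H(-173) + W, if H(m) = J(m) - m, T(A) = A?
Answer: -15968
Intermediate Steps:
U(l, D) = l
H(m) = 0 (H(m) = m - m = 0)
W = -15968 (W = -16092 - 1*(-124) = -16092 + 124 = -15968)
H(-173) + W = 0 - 15968 = -15968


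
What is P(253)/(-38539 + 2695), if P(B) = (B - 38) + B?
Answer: -39/2987 ≈ -0.013057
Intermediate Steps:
P(B) = -38 + 2*B (P(B) = (-38 + B) + B = -38 + 2*B)
P(253)/(-38539 + 2695) = (-38 + 2*253)/(-38539 + 2695) = (-38 + 506)/(-35844) = 468*(-1/35844) = -39/2987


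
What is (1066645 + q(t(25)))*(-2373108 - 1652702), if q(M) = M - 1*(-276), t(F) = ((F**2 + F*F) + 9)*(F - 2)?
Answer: -4411796611180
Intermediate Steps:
t(F) = (-2 + F)*(9 + 2*F**2) (t(F) = ((F**2 + F**2) + 9)*(-2 + F) = (2*F**2 + 9)*(-2 + F) = (9 + 2*F**2)*(-2 + F) = (-2 + F)*(9 + 2*F**2))
q(M) = 276 + M (q(M) = M + 276 = 276 + M)
(1066645 + q(t(25)))*(-2373108 - 1652702) = (1066645 + (276 + (-18 - 4*25**2 + 2*25**3 + 9*25)))*(-2373108 - 1652702) = (1066645 + (276 + (-18 - 4*625 + 2*15625 + 225)))*(-4025810) = (1066645 + (276 + (-18 - 2500 + 31250 + 225)))*(-4025810) = (1066645 + (276 + 28957))*(-4025810) = (1066645 + 29233)*(-4025810) = 1095878*(-4025810) = -4411796611180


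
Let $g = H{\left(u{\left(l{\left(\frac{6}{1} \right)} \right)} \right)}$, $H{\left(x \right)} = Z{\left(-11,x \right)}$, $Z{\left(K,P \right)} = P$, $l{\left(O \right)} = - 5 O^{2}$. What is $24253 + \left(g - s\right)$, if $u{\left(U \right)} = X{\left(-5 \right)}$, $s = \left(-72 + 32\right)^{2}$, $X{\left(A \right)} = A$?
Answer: $22648$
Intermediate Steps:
$s = 1600$ ($s = \left(-40\right)^{2} = 1600$)
$u{\left(U \right)} = -5$
$H{\left(x \right)} = x$
$g = -5$
$24253 + \left(g - s\right) = 24253 - 1605 = 22648$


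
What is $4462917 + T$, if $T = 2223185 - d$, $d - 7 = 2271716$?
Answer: $4414379$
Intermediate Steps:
$d = 2271723$ ($d = 7 + 2271716 = 2271723$)
$T = -48538$ ($T = 2223185 - 2271723 = -48538$)
$4462917 + T = 4462917 - 48538 = 4414379$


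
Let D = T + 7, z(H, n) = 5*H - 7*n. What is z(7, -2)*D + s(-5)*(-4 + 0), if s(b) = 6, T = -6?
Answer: 25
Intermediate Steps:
z(H, n) = -7*n + 5*H
D = 1 (D = -6 + 7 = 1)
z(7, -2)*D + s(-5)*(-4 + 0) = (-7*(-2) + 5*7)*1 + 6*(-4 + 0) = (14 + 35)*1 + 6*(-4) = 49*1 - 24 = 49 - 24 = 25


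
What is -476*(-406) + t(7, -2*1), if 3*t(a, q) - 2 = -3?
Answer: 579767/3 ≈ 1.9326e+5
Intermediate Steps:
t(a, q) = -⅓ (t(a, q) = ⅔ + (⅓)*(-3) = ⅔ - 1 = -⅓)
-476*(-406) + t(7, -2*1) = -476*(-406) - ⅓ = 193256 - ⅓ = 579767/3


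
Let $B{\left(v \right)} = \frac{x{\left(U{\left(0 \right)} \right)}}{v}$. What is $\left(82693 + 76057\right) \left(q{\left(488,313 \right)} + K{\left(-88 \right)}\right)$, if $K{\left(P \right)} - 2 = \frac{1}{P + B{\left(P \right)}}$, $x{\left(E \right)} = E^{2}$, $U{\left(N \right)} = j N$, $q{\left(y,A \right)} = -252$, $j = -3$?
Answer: $- \frac{1746329375}{44} \approx -3.9689 \cdot 10^{7}$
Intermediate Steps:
$U{\left(N \right)} = - 3 N$
$B{\left(v \right)} = 0$ ($B{\left(v \right)} = \frac{\left(\left(-3\right) 0\right)^{2}}{v} = \frac{0^{2}}{v} = \frac{0}{v} = 0$)
$K{\left(P \right)} = 2 + \frac{1}{P}$ ($K{\left(P \right)} = 2 + \frac{1}{P + 0} = 2 + \frac{1}{P}$)
$\left(82693 + 76057\right) \left(q{\left(488,313 \right)} + K{\left(-88 \right)}\right) = \left(82693 + 76057\right) \left(-252 + \left(2 + \frac{1}{-88}\right)\right) = 158750 \left(-252 + \left(2 - \frac{1}{88}\right)\right) = 158750 \left(-252 + \frac{175}{88}\right) = 158750 \left(- \frac{22001}{88}\right) = - \frac{1746329375}{44}$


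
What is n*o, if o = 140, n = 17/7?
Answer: 340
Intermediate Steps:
n = 17/7 (n = 17*(⅐) = 17/7 ≈ 2.4286)
n*o = (17/7)*140 = 340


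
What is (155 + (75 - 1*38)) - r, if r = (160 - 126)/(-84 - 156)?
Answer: 23057/120 ≈ 192.14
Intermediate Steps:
r = -17/120 (r = 34/(-240) = 34*(-1/240) = -17/120 ≈ -0.14167)
(155 + (75 - 1*38)) - r = (155 + (75 - 1*38)) - 1*(-17/120) = (155 + (75 - 38)) + 17/120 = (155 + 37) + 17/120 = 192 + 17/120 = 23057/120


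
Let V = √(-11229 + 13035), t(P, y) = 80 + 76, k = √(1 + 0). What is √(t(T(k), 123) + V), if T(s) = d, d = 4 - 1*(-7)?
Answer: √(156 + √1806) ≈ 14.089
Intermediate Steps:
k = 1 (k = √1 = 1)
d = 11 (d = 4 + 7 = 11)
T(s) = 11
t(P, y) = 156
V = √1806 ≈ 42.497
√(t(T(k), 123) + V) = √(156 + √1806)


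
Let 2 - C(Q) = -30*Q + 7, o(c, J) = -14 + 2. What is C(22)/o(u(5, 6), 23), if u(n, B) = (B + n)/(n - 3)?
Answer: -655/12 ≈ -54.583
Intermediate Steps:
u(n, B) = (B + n)/(-3 + n)
o(c, J) = -12
C(Q) = -5 + 30*Q (C(Q) = 2 - (-30*Q + 7) = 2 - (7 - 30*Q) = 2 + (-7 + 30*Q) = -5 + 30*Q)
C(22)/o(u(5, 6), 23) = (-5 + 30*22)/(-12) = (-5 + 660)*(-1/12) = 655*(-1/12) = -655/12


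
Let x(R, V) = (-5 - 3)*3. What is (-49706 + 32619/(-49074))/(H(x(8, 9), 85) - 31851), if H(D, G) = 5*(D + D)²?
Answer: 813101621/332574498 ≈ 2.4449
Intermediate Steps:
x(R, V) = -24 (x(R, V) = -8*3 = -24)
H(D, G) = 20*D² (H(D, G) = 5*(2*D)² = 5*(4*D²) = 20*D²)
(-49706 + 32619/(-49074))/(H(x(8, 9), 85) - 31851) = (-49706 + 32619/(-49074))/(20*(-24)² - 31851) = (-49706 + 32619*(-1/49074))/(20*576 - 31851) = (-49706 - 10873/16358)/(11520 - 31851) = -813101621/16358/(-20331) = -813101621/16358*(-1/20331) = 813101621/332574498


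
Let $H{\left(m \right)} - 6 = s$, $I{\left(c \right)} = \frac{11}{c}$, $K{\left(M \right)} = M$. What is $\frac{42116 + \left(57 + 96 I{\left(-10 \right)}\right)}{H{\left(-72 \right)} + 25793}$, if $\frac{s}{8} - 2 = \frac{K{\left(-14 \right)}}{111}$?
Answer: $\frac{23347407}{14326765} \approx 1.6296$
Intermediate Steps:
$s = \frac{1664}{111}$ ($s = 16 + 8 \left(- \frac{14}{111}\right) = 16 - \frac{112}{111} = \frac{1664}{111} \approx 14.991$)
$H{\left(m \right)} = \frac{2330}{111}$ ($H{\left(m \right)} = 6 + \frac{1664}{111} = \frac{2330}{111}$)
$\frac{42116 + \left(57 + 96 I{\left(-10 \right)}\right)}{H{\left(-72 \right)} + 25793} = \frac{42116 + \left(57 + 96 \frac{11}{-10}\right)}{\frac{2330}{111} + 25793} = \frac{42116 + \left(57 + 96 \cdot 11 \left(- \frac{1}{10}\right)\right)}{\frac{2865353}{111}} = \left(42116 + \left(57 + 96 \left(- \frac{11}{10}\right)\right)\right) \frac{111}{2865353} = \left(42116 + \left(57 - \frac{528}{5}\right)\right) \frac{111}{2865353} = \left(42116 - \frac{243}{5}\right) \frac{111}{2865353} = \frac{210337}{5} \cdot \frac{111}{2865353} = \frac{23347407}{14326765}$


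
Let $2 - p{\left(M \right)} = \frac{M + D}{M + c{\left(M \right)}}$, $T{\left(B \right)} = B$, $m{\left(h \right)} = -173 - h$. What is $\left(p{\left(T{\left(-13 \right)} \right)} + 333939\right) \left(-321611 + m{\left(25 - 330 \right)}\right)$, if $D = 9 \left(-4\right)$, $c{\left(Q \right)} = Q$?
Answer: $- \frac{2791214734743}{26} \approx -1.0735 \cdot 10^{11}$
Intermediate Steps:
$D = -36$
$p{\left(M \right)} = 2 - \frac{-36 + M}{2 M}$ ($p{\left(M \right)} = 2 - \frac{M - 36}{M + M} = 2 - \frac{-36 + M}{2 M}$)
$\left(p{\left(T{\left(-13 \right)} \right)} + 333939\right) \left(-321611 + m{\left(25 - 330 \right)}\right) = \left(\left(\frac{3}{2} + \frac{18}{-13}\right) + 333939\right) \left(-321611 - \left(198 - 330\right)\right) = \left(\left(\frac{3}{2} + 18 \left(- \frac{1}{13}\right)\right) + 333939\right) \left(-321611 - -132\right) = \left(\left(\frac{3}{2} - \frac{18}{13}\right) + 333939\right) \left(-321611 - -132\right) = \left(\frac{3}{26} + 333939\right) \left(-321611 + \left(-173 + 305\right)\right) = \frac{8682417 \left(-321611 + 132\right)}{26} = \frac{8682417}{26} \left(-321479\right) = - \frac{2791214734743}{26}$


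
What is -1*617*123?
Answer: -75891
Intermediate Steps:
-1*617*123 = -617*123 = -75891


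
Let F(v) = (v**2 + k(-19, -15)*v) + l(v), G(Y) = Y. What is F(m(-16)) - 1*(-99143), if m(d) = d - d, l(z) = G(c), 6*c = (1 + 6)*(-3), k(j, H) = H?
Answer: 198279/2 ≈ 99140.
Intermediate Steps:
c = -7/2 (c = ((1 + 6)*(-3))/6 = (7*(-3))/6 = (1/6)*(-21) = -7/2 ≈ -3.5000)
l(z) = -7/2
m(d) = 0
F(v) = -7/2 + v**2 - 15*v (F(v) = (v**2 - 15*v) - 7/2 = -7/2 + v**2 - 15*v)
F(m(-16)) - 1*(-99143) = (-7/2 + 0**2 - 15*0) - 1*(-99143) = (-7/2 + 0 + 0) + 99143 = -7/2 + 99143 = 198279/2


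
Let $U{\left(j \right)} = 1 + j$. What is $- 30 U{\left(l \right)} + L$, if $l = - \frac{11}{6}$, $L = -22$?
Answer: $3$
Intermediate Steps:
$l = - \frac{11}{6}$ ($l = \left(-11\right) \frac{1}{6} = - \frac{11}{6} \approx -1.8333$)
$- 30 U{\left(l \right)} + L = - 30 \left(1 - \frac{11}{6}\right) - 22 = \left(-30\right) \left(- \frac{5}{6}\right) - 22 = 25 - 22 = 3$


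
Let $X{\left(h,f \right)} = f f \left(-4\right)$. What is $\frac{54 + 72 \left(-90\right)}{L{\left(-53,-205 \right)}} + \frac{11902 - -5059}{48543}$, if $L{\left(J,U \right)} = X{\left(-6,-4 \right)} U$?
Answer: $- \frac{44704499}{318442080} \approx -0.14038$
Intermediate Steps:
$X{\left(h,f \right)} = - 4 f^{2}$ ($X{\left(h,f \right)} = f^{2} \left(-4\right) = - 4 f^{2}$)
$L{\left(J,U \right)} = - 64 U$ ($L{\left(J,U \right)} = - 4 \left(-4\right)^{2} U = \left(-4\right) 16 U = - 64 U$)
$\frac{54 + 72 \left(-90\right)}{L{\left(-53,-205 \right)}} + \frac{11902 - -5059}{48543} = \frac{54 + 72 \left(-90\right)}{\left(-64\right) \left(-205\right)} + \frac{11902 - -5059}{48543} = \frac{54 - 6480}{13120} + \left(11902 + 5059\right) \frac{1}{48543} = \left(-6426\right) \frac{1}{13120} + 16961 \cdot \frac{1}{48543} = - \frac{3213}{6560} + \frac{16961}{48543} = - \frac{44704499}{318442080}$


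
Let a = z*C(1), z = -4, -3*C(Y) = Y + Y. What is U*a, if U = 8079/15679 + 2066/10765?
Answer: 954905992/506353305 ≈ 1.8858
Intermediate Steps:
C(Y) = -2*Y/3 (C(Y) = -(Y + Y)/3 = -2*Y/3)
a = 8/3 (a = -(-8)/3 = -4*(-2/3) = 8/3 ≈ 2.6667)
U = 119363249/168784435 (U = 8079*(1/15679) + 2066*(1/10765) = 8079/15679 + 2066/10765 = 119363249/168784435 ≈ 0.70719)
U*a = (119363249/168784435)*(8/3) = 954905992/506353305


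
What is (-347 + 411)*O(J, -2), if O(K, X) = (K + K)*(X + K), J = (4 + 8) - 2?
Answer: 10240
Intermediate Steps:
J = 10 (J = 12 - 2 = 10)
O(K, X) = 2*K*(K + X) (O(K, X) = (2*K)*(K + X) = 2*K*(K + X))
(-347 + 411)*O(J, -2) = (-347 + 411)*(2*10*(10 - 2)) = 64*(2*10*8) = 64*160 = 10240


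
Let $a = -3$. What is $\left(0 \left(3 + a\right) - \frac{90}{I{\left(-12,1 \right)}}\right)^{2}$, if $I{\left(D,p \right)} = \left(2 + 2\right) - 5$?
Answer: $8100$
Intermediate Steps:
$I{\left(D,p \right)} = -1$ ($I{\left(D,p \right)} = 4 - 5 = -1$)
$\left(0 \left(3 + a\right) - \frac{90}{I{\left(-12,1 \right)}}\right)^{2} = \left(0 \left(3 - 3\right) - \frac{90}{-1}\right)^{2} = \left(0 \cdot 0 - -90\right)^{2} = \left(0 + 90\right)^{2} = 90^{2} = 8100$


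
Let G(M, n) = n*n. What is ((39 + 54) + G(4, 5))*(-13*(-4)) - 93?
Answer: 6043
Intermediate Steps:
G(M, n) = n**2
((39 + 54) + G(4, 5))*(-13*(-4)) - 93 = ((39 + 54) + 5**2)*(-13*(-4)) - 93 = (93 + 25)*52 - 93 = 118*52 - 93 = 6136 - 93 = 6043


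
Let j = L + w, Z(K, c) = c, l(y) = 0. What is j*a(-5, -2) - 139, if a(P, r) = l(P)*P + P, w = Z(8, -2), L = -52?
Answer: 131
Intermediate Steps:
w = -2
a(P, r) = P (a(P, r) = 0*P + P = 0 + P = P)
j = -54 (j = -52 - 2 = -54)
j*a(-5, -2) - 139 = -54*(-5) - 139 = 270 - 139 = 131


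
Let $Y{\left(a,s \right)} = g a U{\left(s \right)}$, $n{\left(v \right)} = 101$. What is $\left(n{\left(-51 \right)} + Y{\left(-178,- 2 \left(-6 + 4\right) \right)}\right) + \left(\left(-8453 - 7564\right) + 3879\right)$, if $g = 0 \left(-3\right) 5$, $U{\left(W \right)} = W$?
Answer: $-12037$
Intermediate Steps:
$g = 0$ ($g = 0 \cdot 5 = 0$)
$Y{\left(a,s \right)} = 0$ ($Y{\left(a,s \right)} = 0 a s = 0 s = 0$)
$\left(n{\left(-51 \right)} + Y{\left(-178,- 2 \left(-6 + 4\right) \right)}\right) + \left(\left(-8453 - 7564\right) + 3879\right) = \left(101 + 0\right) + \left(\left(-8453 - 7564\right) + 3879\right) = 101 + \left(-16017 + 3879\right) = 101 - 12138 = -12037$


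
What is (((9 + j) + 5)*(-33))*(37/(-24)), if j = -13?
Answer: 407/8 ≈ 50.875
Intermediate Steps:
(((9 + j) + 5)*(-33))*(37/(-24)) = (((9 - 13) + 5)*(-33))*(37/(-24)) = ((-4 + 5)*(-33))*(37*(-1/24)) = (1*(-33))*(-37/24) = -33*(-37/24) = 407/8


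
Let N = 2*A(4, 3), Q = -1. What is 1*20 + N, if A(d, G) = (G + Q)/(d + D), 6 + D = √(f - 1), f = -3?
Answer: 19 - I ≈ 19.0 - 1.0*I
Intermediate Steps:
D = -6 + 2*I (D = -6 + √(-3 - 1) = -6 + √(-4) = -6 + 2*I ≈ -6.0 + 2.0*I)
A(d, G) = (-1 + G)/(-6 + d + 2*I) (A(d, G) = (G - 1)/(d + (-6 + 2*I)) = (-1 + G)/(-6 + d + 2*I))
N = (-2 - 2*I)/2 (N = 2*((-1 + 3)/(-6 + 4 + 2*I)) = 2*(2/(-2 + 2*I)) = 2*(((-2 - 2*I)/8)*2) = 2*((-2 - 2*I)/4) = (-2 - 2*I)/2 ≈ -1.0 - 1.0*I)
1*20 + N = 1*20 + (-1 - I) = 20 + (-1 - I) = 19 - I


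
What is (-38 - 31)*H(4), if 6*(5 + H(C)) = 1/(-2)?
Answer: 1403/4 ≈ 350.75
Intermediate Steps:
H(C) = -61/12 (H(C) = -5 + (⅙)/(-2) = -5 + (⅙)*(-½) = -5 - 1/12 = -61/12)
(-38 - 31)*H(4) = (-38 - 31)*(-61/12) = -69*(-61/12) = 1403/4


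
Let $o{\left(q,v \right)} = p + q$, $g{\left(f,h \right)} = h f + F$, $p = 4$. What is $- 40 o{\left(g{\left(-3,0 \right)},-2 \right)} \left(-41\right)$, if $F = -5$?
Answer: $-1640$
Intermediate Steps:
$g{\left(f,h \right)} = -5 + f h$ ($g{\left(f,h \right)} = h f - 5 = f h - 5 = -5 + f h$)
$o{\left(q,v \right)} = 4 + q$
$- 40 o{\left(g{\left(-3,0 \right)},-2 \right)} \left(-41\right) = - 40 \left(4 - 5\right) \left(-41\right) = \left(-40\right) \left(-1\right) \left(-41\right) = 40 \left(-41\right) = -1640$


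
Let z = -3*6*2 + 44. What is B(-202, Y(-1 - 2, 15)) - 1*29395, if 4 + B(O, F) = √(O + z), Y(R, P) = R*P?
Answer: -29399 + I*√194 ≈ -29399.0 + 13.928*I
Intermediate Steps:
z = 8 (z = -18*2 + 44 = -36 + 44 = 8)
Y(R, P) = P*R
B(O, F) = -4 + √(8 + O) (B(O, F) = -4 + √(O + 8) = -4 + √(8 + O))
B(-202, Y(-1 - 2, 15)) - 1*29395 = (-4 + √(8 - 202)) - 1*29395 = (-4 + √(-194)) - 29395 = (-4 + I*√194) - 29395 = -29399 + I*√194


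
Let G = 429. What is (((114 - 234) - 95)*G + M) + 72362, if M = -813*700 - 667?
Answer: -589640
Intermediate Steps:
M = -569767 (M = -569100 - 667 = -569767)
(((114 - 234) - 95)*G + M) + 72362 = (((114 - 234) - 95)*429 - 569767) + 72362 = ((-120 - 95)*429 - 569767) + 72362 = (-215*429 - 569767) + 72362 = (-92235 - 569767) + 72362 = -662002 + 72362 = -589640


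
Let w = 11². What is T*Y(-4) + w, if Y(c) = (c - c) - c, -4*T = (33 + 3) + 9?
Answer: 76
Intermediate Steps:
T = -45/4 (T = -((33 + 3) + 9)/4 = -(36 + 9)/4 = -¼*45 = -45/4 ≈ -11.250)
Y(c) = -c (Y(c) = 0 - c = -c)
w = 121
T*Y(-4) + w = -(-45)*(-4)/4 + 121 = -45/4*4 + 121 = -45 + 121 = 76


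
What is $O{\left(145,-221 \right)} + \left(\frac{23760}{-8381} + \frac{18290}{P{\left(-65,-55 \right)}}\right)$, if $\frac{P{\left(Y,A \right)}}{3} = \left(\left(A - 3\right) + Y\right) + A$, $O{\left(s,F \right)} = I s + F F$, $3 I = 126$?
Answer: $\frac{122837593672}{2237727} \approx 54894.0$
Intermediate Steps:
$I = 42$ ($I = \frac{1}{3} \cdot 126 = 42$)
$O{\left(s,F \right)} = F^{2} + 42 s$ ($O{\left(s,F \right)} = 42 s + F F = 42 s + F^{2} = F^{2} + 42 s$)
$P{\left(Y,A \right)} = -9 + 3 Y + 6 A$ ($P{\left(Y,A \right)} = 3 \left(\left(\left(A - 3\right) + Y\right) + A\right) = 3 \left(\left(\left(-3 + A\right) + Y\right) + A\right) = 3 \left(\left(-3 + A + Y\right) + A\right) = 3 \left(-3 + Y + 2 A\right) = -9 + 3 Y + 6 A$)
$O{\left(145,-221 \right)} + \left(\frac{23760}{-8381} + \frac{18290}{P{\left(-65,-55 \right)}}\right) = \left(\left(-221\right)^{2} + 42 \cdot 145\right) + \left(\frac{23760}{-8381} + \frac{18290}{-9 + 3 \left(-65\right) + 6 \left(-55\right)}\right) = \left(48841 + 6090\right) + \left(23760 \left(- \frac{1}{8381}\right) + \frac{18290}{-9 - 195 - 330}\right) = 54931 + \left(- \frac{23760}{8381} + \frac{18290}{-534}\right) = 54931 + \left(- \frac{23760}{8381} + 18290 \left(- \frac{1}{534}\right)\right) = 54931 - \frac{82988165}{2237727} = \frac{122837593672}{2237727}$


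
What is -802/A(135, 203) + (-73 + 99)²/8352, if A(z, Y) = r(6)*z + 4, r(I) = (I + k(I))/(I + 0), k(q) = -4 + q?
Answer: -205435/48024 ≈ -4.2778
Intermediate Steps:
r(I) = (-4 + 2*I)/I (r(I) = (I + (-4 + I))/(I + 0) = (-4 + 2*I)/I)
A(z, Y) = 4 + 4*z/3 (A(z, Y) = (2 - 4/6)*z + 4 = (2 - 4*⅙)*z + 4 = (2 - ⅔)*z + 4 = 4*z/3 + 4 = 4 + 4*z/3)
-802/A(135, 203) + (-73 + 99)²/8352 = -802/(4 + (4/3)*135) + (-73 + 99)²/8352 = -802/(4 + 180) + 26²*(1/8352) = -802/184 + 676*(1/8352) = -802*1/184 + 169/2088 = -401/92 + 169/2088 = -205435/48024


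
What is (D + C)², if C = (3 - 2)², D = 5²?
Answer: 676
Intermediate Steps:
D = 25
C = 1 (C = 1² = 1)
(D + C)² = (25 + 1)² = 26² = 676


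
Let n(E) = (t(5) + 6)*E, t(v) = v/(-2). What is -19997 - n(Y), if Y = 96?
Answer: -20333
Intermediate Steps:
t(v) = -v/2 (t(v) = v*(-½) = -v/2)
n(E) = 7*E/2 (n(E) = (-½*5 + 6)*E = (-5/2 + 6)*E = 7*E/2)
-19997 - n(Y) = -19997 - 7*96/2 = -19997 - 1*336 = -19997 - 336 = -20333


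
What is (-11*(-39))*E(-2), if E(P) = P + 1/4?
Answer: -3003/4 ≈ -750.75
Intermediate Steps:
E(P) = 1/4 + P (E(P) = P + 1/4 = 1/4 + P)
(-11*(-39))*E(-2) = (-11*(-39))*(1/4 - 2) = 429*(-7/4) = -3003/4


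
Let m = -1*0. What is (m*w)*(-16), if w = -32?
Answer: 0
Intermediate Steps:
m = 0
(m*w)*(-16) = (0*(-32))*(-16) = 0*(-16) = 0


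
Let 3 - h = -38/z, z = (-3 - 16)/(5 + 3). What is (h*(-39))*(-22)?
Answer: -11154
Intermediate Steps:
z = -19/8 ≈ -2.3750
h = -13 (h = 3 - (-38)/(-19/8) = 3 - (-38)*(-8)/19 = 3 - 1*16 = 3 - 16 = -13)
(h*(-39))*(-22) = -13*(-39)*(-22) = 507*(-22) = -11154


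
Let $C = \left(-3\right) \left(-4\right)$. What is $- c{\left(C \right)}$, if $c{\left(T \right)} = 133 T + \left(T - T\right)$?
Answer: $-1596$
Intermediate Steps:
$C = 12$
$c{\left(T \right)} = 133 T$ ($c{\left(T \right)} = 133 T + 0 = 133 T$)
$- c{\left(C \right)} = - 133 \cdot 12 = \left(-1\right) 1596 = -1596$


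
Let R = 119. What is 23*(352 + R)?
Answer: 10833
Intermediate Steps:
23*(352 + R) = 23*(352 + 119) = 23*471 = 10833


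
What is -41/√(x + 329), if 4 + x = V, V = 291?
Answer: -41*√154/308 ≈ -1.6519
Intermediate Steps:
x = 287 (x = -4 + 291 = 287)
-41/√(x + 329) = -41/√(287 + 329) = -41*√154/308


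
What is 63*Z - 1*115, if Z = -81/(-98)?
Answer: -881/14 ≈ -62.929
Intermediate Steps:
Z = 81/98 (Z = -81*(-1/98) = 81/98 ≈ 0.82653)
63*Z - 1*115 = 63*(81/98) - 1*115 = 729/14 - 115 = -881/14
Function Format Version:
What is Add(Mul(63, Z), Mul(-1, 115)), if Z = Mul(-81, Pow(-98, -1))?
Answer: Rational(-881, 14) ≈ -62.929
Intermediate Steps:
Z = Rational(81, 98) (Z = Mul(-81, Rational(-1, 98)) = Rational(81, 98) ≈ 0.82653)
Add(Mul(63, Z), Mul(-1, 115)) = Add(Mul(63, Rational(81, 98)), Mul(-1, 115)) = Add(Rational(729, 14), -115) = Rational(-881, 14)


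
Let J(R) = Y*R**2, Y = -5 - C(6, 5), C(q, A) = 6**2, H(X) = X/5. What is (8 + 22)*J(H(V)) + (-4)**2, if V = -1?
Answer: -166/5 ≈ -33.200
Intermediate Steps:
H(X) = X/5 (H(X) = X*(1/5) = X/5)
C(q, A) = 36
Y = -41 (Y = -5 - 1*36 = -5 - 36 = -41)
J(R) = -41*R**2
(8 + 22)*J(H(V)) + (-4)**2 = (8 + 22)*(-41*((1/5)*(-1))**2) + (-4)**2 = 30*(-41*(-1/5)**2) + 16 = 30*(-41*1/25) + 16 = 30*(-41/25) + 16 = -246/5 + 16 = -166/5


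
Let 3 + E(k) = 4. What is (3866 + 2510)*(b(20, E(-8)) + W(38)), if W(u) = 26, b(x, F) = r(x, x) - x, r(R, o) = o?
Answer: 165776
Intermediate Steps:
E(k) = 1 (E(k) = -3 + 4 = 1)
b(x, F) = 0 (b(x, F) = x - x = 0)
(3866 + 2510)*(b(20, E(-8)) + W(38)) = (3866 + 2510)*(0 + 26) = 6376*26 = 165776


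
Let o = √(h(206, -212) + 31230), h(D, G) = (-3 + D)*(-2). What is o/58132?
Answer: √7706/29066 ≈ 0.0030202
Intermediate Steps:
h(D, G) = 6 - 2*D
o = 2*√7706 (o = √((6 - 2*206) + 31230) = √((6 - 412) + 31230) = √(-406 + 31230) = √30824 = 2*√7706 ≈ 175.57)
o/58132 = (2*√7706)/58132 = (2*√7706)*(1/58132) = √7706/29066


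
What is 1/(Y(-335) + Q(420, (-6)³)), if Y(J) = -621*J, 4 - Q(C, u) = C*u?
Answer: 1/298759 ≈ 3.3472e-6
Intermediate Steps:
Q(C, u) = 4 - C*u
1/(Y(-335) + Q(420, (-6)³)) = 1/(-621*(-335) + (4 - 1*420*(-6)³)) = 1/(208035 + (4 - 1*420*(-216))) = 1/(208035 + (4 + 90720)) = 1/(208035 + 90724) = 1/298759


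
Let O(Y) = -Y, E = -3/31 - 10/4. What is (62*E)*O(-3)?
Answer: -483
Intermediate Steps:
E = -161/62 (E = -3*1/31 - 10*1/4 = -3/31 - 5/2 = -161/62 ≈ -2.5968)
(62*E)*O(-3) = (62*(-161/62))*(-1*(-3)) = -161*3 = -483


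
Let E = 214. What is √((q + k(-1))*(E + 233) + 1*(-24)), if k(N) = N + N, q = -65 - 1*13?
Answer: 6*I*√994 ≈ 189.17*I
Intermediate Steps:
q = -78 (q = -65 - 13 = -78)
k(N) = 2*N
√((q + k(-1))*(E + 233) + 1*(-24)) = √((-78 + 2*(-1))*(214 + 233) + 1*(-24)) = √((-78 - 2)*447 - 24) = √(-80*447 - 24) = √(-35760 - 24) = √(-35784) = 6*I*√994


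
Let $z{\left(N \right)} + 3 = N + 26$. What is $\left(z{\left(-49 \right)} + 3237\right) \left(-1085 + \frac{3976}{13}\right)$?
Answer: $-2501863$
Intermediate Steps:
$z{\left(N \right)} = 23 + N$ ($z{\left(N \right)} = -3 + \left(N + 26\right) = -3 + \left(26 + N\right) = 23 + N$)
$\left(z{\left(-49 \right)} + 3237\right) \left(-1085 + \frac{3976}{13}\right) = \left(\left(23 - 49\right) + 3237\right) \left(-1085 + \frac{3976}{13}\right) = \left(-26 + 3237\right) \left(-1085 + 3976 \cdot \frac{1}{13}\right) = 3211 \left(-1085 + \frac{3976}{13}\right) = 3211 \left(- \frac{10129}{13}\right) = -2501863$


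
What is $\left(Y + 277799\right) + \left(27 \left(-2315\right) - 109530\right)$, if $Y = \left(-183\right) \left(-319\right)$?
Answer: $164141$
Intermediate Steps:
$Y = 58377$
$\left(Y + 277799\right) + \left(27 \left(-2315\right) - 109530\right) = \left(58377 + 277799\right) + \left(27 \left(-2315\right) - 109530\right) = 336176 - 172035 = 164141$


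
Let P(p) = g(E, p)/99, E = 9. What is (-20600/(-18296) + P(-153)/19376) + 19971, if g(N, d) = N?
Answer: 9735253648559/487442032 ≈ 19972.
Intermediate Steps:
P(p) = 1/11 (P(p) = 9/99 = 9*(1/99) = 1/11)
(-20600/(-18296) + P(-153)/19376) + 19971 = (-20600/(-18296) + (1/11)/19376) + 19971 = (-20600*(-1/18296) + (1/11)*(1/19376)) + 19971 = (2575/2287 + 1/213136) + 19971 = 548827487/487442032 + 19971 = 9735253648559/487442032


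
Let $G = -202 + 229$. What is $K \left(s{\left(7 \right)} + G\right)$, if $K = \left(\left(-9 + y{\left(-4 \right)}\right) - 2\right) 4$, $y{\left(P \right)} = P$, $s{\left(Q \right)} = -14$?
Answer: $-780$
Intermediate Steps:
$G = 27$
$K = -60$ ($K = \left(\left(-9 - 4\right) - 2\right) 4 = \left(-13 - 2\right) 4 = \left(-15\right) 4 = -60$)
$K \left(s{\left(7 \right)} + G\right) = - 60 \left(-14 + 27\right) = \left(-60\right) 13 = -780$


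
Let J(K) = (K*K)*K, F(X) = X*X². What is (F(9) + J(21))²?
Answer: 99800100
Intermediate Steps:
F(X) = X³
J(K) = K³ (J(K) = K²*K = K³)
(F(9) + J(21))² = (9³ + 21³)² = (729 + 9261)² = 9990² = 99800100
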